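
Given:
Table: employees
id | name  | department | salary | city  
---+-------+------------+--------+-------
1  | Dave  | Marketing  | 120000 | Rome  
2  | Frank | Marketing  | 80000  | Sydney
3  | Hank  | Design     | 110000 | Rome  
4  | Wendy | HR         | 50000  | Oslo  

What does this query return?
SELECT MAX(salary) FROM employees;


Salaries: 120000, 80000, 110000, 50000
MAX = 120000

120000


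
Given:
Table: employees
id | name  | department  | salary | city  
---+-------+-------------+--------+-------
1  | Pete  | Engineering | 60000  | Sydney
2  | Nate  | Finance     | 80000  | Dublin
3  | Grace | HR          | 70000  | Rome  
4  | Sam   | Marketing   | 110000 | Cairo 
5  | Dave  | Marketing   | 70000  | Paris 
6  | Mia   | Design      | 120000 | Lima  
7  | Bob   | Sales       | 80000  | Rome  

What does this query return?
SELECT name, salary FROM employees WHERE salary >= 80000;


Filtering: salary >= 80000
Matching: 4 rows

4 rows:
Nate, 80000
Sam, 110000
Mia, 120000
Bob, 80000


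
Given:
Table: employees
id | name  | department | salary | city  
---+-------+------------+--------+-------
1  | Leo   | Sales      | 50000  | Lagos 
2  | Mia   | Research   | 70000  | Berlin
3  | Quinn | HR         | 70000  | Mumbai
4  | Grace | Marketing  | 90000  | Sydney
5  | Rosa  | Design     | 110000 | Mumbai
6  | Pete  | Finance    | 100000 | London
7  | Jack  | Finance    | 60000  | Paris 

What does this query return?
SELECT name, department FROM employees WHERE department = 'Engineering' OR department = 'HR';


Filtering: department = 'Engineering' OR 'HR'
Matching: 1 rows

1 rows:
Quinn, HR


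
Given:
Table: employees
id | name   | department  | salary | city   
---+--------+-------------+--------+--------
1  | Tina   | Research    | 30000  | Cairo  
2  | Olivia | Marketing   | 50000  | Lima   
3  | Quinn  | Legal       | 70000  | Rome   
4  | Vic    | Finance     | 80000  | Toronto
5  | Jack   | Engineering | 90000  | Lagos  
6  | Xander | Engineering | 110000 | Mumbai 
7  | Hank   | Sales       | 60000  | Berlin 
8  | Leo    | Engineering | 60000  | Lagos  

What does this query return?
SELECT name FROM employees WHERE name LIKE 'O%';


LIKE 'O%' matches names starting with 'O'
Matching: 1

1 rows:
Olivia


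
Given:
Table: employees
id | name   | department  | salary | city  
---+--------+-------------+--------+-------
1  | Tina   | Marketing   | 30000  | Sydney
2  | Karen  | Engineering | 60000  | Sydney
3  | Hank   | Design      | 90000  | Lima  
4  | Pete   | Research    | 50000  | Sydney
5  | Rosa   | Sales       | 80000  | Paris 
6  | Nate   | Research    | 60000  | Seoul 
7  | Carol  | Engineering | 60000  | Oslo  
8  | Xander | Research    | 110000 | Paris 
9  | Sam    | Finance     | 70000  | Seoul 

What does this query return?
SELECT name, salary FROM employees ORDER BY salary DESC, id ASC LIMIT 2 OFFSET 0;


Sort by salary DESC (id ASC tiebreak), then skip 0 and take 2
Rows 1 through 2

2 rows:
Xander, 110000
Hank, 90000


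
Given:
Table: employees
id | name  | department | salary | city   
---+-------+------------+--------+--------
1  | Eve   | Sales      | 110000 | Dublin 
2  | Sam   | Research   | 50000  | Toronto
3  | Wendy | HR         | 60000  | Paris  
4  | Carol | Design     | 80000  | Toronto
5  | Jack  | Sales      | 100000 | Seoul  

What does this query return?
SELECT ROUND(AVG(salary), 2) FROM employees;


SUM(salary) = 400000
COUNT = 5
ROUND(AVG, 2) = ROUND(400000 / 5, 2) = 80000.0

80000.0


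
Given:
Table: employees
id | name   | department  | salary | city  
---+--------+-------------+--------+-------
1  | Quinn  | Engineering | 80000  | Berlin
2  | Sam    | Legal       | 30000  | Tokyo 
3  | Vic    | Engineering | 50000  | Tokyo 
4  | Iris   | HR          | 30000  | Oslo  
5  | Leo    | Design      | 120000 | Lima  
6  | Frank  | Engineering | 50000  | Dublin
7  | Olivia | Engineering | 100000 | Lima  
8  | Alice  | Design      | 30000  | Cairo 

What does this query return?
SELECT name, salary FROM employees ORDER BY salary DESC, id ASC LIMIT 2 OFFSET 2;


Sort by salary DESC (id ASC tiebreak), then skip 2 and take 2
Rows 3 through 4

2 rows:
Quinn, 80000
Vic, 50000


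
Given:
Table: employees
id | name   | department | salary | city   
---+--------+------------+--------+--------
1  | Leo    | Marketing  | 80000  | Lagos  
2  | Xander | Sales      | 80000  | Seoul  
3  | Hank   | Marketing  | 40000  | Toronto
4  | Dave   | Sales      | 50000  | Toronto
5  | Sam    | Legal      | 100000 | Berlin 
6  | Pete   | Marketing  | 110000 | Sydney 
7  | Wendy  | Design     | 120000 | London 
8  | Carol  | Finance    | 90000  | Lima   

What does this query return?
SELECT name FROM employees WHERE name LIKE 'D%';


LIKE 'D%' matches names starting with 'D'
Matching: 1

1 rows:
Dave


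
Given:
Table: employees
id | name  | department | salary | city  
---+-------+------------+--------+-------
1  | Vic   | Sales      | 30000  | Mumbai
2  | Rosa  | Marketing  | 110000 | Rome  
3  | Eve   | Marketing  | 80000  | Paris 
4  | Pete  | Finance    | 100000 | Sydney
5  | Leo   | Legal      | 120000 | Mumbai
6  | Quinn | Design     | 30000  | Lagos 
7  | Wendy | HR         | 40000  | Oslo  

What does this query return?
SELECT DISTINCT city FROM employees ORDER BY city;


All 'city' values (row order): Mumbai, Rome, Paris, Sydney, Mumbai, Lagos, Oslo
Removing duplicates leaves 6 unique value(s).

6 values:
Lagos
Mumbai
Oslo
Paris
Rome
Sydney


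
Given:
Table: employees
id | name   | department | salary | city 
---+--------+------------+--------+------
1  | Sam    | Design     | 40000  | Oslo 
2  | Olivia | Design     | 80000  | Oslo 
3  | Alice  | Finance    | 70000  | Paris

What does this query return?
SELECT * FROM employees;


SELECT * returns all 3 rows with all columns

3 rows:
1, Sam, Design, 40000, Oslo
2, Olivia, Design, 80000, Oslo
3, Alice, Finance, 70000, Paris


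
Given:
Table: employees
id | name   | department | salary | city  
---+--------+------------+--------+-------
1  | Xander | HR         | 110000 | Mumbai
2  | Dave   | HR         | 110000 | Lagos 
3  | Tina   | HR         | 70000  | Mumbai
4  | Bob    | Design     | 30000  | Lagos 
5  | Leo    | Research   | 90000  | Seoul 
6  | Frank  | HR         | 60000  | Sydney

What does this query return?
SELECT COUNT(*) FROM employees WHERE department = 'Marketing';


Counting rows where department = 'Marketing'


0


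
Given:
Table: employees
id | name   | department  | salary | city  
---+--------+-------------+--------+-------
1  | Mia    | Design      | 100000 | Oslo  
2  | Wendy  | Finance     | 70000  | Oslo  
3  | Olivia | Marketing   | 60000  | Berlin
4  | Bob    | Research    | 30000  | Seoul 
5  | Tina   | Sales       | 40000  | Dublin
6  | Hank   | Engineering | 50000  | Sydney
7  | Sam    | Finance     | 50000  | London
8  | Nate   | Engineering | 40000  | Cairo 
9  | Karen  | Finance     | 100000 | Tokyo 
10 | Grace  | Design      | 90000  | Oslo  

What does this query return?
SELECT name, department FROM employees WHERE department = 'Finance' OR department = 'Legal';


Filtering: department = 'Finance' OR 'Legal'
Matching: 3 rows

3 rows:
Wendy, Finance
Sam, Finance
Karen, Finance


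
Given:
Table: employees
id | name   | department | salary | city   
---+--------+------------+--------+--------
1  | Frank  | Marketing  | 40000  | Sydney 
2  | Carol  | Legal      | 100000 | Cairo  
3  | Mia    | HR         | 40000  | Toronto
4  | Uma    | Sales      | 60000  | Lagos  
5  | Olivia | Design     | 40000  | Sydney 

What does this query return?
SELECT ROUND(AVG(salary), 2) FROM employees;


SUM(salary) = 280000
COUNT = 5
ROUND(AVG, 2) = ROUND(280000 / 5, 2) = 56000.0

56000.0


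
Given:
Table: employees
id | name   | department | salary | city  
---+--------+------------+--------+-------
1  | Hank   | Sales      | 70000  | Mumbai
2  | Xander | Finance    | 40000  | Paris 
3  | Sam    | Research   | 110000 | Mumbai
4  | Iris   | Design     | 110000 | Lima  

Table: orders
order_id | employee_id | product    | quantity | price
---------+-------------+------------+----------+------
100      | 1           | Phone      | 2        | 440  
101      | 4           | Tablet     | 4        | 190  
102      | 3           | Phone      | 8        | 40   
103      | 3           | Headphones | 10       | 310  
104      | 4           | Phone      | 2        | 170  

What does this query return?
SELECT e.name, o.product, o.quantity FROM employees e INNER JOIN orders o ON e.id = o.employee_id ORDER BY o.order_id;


Joining employees.id = orders.employee_id:
  employee Hank (id=1) -> order Phone
  employee Iris (id=4) -> order Tablet
  employee Sam (id=3) -> order Phone
  employee Sam (id=3) -> order Headphones
  employee Iris (id=4) -> order Phone


5 rows:
Hank, Phone, 2
Iris, Tablet, 4
Sam, Phone, 8
Sam, Headphones, 10
Iris, Phone, 2


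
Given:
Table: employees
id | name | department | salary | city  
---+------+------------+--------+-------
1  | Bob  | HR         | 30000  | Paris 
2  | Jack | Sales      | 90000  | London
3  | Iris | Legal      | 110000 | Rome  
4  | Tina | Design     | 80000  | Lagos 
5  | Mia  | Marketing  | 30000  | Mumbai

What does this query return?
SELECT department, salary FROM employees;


Projecting columns: department, salary

5 rows:
HR, 30000
Sales, 90000
Legal, 110000
Design, 80000
Marketing, 30000


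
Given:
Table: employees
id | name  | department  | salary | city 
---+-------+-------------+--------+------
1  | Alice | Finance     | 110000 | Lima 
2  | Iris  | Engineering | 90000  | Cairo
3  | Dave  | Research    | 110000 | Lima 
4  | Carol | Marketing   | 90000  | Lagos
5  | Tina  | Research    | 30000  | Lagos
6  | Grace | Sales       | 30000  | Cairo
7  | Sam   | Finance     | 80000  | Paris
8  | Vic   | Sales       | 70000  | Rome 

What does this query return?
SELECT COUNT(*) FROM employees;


COUNT(*) counts all rows

8


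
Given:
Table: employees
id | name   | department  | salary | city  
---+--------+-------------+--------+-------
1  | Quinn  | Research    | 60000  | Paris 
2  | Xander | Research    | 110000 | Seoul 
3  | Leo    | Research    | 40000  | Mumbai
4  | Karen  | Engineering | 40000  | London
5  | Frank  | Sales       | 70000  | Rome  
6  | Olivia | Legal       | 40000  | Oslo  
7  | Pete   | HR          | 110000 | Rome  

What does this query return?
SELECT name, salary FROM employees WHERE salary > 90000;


Filtering: salary > 90000
Matching: 2 rows

2 rows:
Xander, 110000
Pete, 110000


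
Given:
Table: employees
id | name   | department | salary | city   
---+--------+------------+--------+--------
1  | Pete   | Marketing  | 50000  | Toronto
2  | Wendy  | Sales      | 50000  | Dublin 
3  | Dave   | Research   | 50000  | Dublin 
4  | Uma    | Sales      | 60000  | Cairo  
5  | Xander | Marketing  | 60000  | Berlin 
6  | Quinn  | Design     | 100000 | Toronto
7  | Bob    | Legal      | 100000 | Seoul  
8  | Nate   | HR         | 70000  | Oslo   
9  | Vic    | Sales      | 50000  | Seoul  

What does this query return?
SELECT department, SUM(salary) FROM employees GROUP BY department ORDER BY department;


Summing salary within each department:
  Design: 100000 = 100000
  HR: 70000 = 70000
  Legal: 100000 = 100000
  Marketing: 50000 + 60000 = 110000
  Research: 50000 = 50000
  Sales: 50000 + 60000 + 50000 = 160000


6 groups:
Design, 100000
HR, 70000
Legal, 100000
Marketing, 110000
Research, 50000
Sales, 160000


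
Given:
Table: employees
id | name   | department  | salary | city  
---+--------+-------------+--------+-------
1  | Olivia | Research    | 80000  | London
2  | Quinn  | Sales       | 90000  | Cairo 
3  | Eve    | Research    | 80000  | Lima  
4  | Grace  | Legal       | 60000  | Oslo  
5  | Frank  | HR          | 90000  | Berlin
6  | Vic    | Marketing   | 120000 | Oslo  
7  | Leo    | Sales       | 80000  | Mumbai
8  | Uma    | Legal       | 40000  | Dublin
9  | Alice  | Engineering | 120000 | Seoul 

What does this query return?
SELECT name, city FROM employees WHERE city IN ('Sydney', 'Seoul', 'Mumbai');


Filtering: city IN ('Sydney', 'Seoul', 'Mumbai')
Matching: 2 rows

2 rows:
Leo, Mumbai
Alice, Seoul


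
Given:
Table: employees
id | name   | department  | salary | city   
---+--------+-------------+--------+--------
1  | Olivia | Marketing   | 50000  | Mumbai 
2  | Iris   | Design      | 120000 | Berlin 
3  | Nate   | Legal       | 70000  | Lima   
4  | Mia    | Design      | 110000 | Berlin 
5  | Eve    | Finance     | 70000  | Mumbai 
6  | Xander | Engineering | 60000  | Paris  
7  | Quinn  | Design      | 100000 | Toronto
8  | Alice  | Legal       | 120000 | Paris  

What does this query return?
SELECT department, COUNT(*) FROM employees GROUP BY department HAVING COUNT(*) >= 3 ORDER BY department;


Groups with count >= 3:
  Design: 3 -> PASS
  Engineering: 1 -> filtered out
  Finance: 1 -> filtered out
  Legal: 2 -> filtered out
  Marketing: 1 -> filtered out


1 groups:
Design, 3


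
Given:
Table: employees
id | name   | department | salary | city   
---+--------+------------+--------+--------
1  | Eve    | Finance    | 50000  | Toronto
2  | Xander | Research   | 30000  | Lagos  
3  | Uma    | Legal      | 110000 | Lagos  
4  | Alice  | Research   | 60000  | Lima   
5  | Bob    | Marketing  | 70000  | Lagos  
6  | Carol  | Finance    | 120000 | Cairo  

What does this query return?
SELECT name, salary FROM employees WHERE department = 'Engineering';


Filtering: department = 'Engineering'
Matching rows: 0

Empty result set (0 rows)


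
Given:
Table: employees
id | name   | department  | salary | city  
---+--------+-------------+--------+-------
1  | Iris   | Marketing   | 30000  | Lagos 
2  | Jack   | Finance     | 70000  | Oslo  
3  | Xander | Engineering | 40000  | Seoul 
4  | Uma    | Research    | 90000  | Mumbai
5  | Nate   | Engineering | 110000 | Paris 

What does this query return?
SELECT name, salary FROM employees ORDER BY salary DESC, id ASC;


Sorting by salary DESC, then id ASC for ties

5 rows:
Nate, 110000
Uma, 90000
Jack, 70000
Xander, 40000
Iris, 30000


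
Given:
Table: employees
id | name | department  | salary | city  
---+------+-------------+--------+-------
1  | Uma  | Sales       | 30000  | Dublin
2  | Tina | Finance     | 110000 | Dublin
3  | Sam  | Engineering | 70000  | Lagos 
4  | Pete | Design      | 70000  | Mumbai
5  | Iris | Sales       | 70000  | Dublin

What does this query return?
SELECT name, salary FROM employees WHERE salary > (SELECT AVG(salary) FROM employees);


Subquery: AVG(salary) = 70000.0
Filtering: salary > 70000.0
  Tina (110000) -> MATCH


1 rows:
Tina, 110000


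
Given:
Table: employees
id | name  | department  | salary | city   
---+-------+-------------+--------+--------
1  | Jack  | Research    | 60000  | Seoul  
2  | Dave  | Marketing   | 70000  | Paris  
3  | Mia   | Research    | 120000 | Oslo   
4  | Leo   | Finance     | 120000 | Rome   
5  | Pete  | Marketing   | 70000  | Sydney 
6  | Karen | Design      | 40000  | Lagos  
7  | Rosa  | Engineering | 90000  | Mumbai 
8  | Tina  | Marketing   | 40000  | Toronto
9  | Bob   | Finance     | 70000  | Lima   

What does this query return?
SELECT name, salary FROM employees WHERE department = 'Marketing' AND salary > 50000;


Filtering: department = 'Marketing' AND salary > 50000
Matching: 2 rows

2 rows:
Dave, 70000
Pete, 70000


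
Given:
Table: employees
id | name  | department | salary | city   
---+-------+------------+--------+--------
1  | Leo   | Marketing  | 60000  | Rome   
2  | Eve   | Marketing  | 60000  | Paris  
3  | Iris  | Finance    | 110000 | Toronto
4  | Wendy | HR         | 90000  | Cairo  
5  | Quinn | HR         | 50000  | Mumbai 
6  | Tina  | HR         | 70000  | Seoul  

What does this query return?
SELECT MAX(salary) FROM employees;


Salaries: 60000, 60000, 110000, 90000, 50000, 70000
MAX = 110000

110000


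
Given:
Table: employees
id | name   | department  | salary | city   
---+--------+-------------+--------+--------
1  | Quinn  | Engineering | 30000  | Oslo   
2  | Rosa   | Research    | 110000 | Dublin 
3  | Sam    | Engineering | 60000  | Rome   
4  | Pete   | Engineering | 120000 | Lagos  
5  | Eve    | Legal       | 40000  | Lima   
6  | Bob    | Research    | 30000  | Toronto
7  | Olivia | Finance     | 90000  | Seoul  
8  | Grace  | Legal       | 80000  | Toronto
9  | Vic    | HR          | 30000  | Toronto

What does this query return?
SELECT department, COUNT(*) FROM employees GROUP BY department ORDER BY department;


Assigning each row to its department group:
  Quinn -> Engineering
  Rosa -> Research
  Sam -> Engineering
  Pete -> Engineering
  Eve -> Legal
  Bob -> Research
  Olivia -> Finance
  Grace -> Legal
  Vic -> HR


5 groups:
Engineering, 3
Finance, 1
HR, 1
Legal, 2
Research, 2


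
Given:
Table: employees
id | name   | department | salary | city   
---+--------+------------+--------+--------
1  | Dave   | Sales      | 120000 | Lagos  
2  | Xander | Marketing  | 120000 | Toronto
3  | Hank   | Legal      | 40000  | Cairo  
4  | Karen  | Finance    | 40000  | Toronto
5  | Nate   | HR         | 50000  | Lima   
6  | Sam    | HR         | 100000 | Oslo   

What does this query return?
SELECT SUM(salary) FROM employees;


SUM(salary) = 120000 + 120000 + 40000 + 40000 + 50000 + 100000 = 470000

470000


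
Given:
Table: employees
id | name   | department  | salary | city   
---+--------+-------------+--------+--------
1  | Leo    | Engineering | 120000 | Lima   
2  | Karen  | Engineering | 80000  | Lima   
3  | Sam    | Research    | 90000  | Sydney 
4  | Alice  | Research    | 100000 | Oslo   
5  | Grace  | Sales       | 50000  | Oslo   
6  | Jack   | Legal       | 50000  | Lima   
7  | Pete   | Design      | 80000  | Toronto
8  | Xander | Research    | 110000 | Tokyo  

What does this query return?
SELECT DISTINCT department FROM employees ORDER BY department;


All 'department' values (row order): Engineering, Engineering, Research, Research, Sales, Legal, Design, Research
Removing duplicates leaves 5 unique value(s).

5 values:
Design
Engineering
Legal
Research
Sales


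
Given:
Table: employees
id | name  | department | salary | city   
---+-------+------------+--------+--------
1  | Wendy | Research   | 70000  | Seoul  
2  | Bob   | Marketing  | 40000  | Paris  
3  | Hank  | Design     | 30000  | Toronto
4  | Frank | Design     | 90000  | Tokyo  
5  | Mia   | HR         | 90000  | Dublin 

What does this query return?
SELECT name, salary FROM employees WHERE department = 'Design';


Filtering: department = 'Design'
Matching rows: 2

2 rows:
Hank, 30000
Frank, 90000


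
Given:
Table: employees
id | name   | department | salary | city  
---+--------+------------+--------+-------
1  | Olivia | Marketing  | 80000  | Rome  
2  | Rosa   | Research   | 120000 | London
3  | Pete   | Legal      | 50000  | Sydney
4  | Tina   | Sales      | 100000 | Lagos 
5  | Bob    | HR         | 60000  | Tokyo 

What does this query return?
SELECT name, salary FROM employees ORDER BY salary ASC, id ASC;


Sorting by salary ASC, then id ASC for ties

5 rows:
Pete, 50000
Bob, 60000
Olivia, 80000
Tina, 100000
Rosa, 120000


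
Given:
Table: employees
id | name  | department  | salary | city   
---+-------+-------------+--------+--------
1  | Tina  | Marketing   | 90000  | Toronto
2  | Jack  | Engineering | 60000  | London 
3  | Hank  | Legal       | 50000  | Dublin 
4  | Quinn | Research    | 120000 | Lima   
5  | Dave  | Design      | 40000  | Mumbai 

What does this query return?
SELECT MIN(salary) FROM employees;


Salaries: 90000, 60000, 50000, 120000, 40000
MIN = 40000

40000


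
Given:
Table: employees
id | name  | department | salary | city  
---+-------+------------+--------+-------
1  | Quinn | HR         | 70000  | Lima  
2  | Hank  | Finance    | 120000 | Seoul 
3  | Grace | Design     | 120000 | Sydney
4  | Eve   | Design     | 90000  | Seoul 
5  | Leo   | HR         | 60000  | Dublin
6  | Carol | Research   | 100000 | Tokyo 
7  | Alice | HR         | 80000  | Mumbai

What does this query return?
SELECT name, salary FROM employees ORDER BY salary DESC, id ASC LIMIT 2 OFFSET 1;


Sort by salary DESC (id ASC tiebreak), then skip 1 and take 2
Rows 2 through 3

2 rows:
Grace, 120000
Carol, 100000


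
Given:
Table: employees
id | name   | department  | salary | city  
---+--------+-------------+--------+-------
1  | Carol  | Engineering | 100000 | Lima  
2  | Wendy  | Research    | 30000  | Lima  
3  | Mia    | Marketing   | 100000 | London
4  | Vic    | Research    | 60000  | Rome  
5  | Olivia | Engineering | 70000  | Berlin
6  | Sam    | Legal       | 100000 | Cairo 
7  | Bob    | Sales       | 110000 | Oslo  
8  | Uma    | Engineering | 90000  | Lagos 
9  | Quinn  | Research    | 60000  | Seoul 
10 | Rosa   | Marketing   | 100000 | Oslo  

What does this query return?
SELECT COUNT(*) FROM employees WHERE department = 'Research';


Counting rows where department = 'Research'
  Wendy -> MATCH
  Vic -> MATCH
  Quinn -> MATCH


3


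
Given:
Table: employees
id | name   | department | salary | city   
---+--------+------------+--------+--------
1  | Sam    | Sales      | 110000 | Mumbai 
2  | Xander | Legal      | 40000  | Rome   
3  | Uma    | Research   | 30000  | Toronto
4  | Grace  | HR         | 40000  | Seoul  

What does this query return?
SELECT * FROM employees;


SELECT * returns all 4 rows with all columns

4 rows:
1, Sam, Sales, 110000, Mumbai
2, Xander, Legal, 40000, Rome
3, Uma, Research, 30000, Toronto
4, Grace, HR, 40000, Seoul


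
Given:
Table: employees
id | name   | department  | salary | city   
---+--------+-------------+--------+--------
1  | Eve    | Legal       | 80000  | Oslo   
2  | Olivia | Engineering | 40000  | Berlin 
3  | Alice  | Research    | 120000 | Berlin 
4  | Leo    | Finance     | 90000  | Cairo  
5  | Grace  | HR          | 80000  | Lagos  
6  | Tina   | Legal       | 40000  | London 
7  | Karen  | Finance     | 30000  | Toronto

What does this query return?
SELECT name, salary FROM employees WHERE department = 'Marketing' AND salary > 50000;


Filtering: department = 'Marketing' AND salary > 50000
Matching: 0 rows

Empty result set (0 rows)


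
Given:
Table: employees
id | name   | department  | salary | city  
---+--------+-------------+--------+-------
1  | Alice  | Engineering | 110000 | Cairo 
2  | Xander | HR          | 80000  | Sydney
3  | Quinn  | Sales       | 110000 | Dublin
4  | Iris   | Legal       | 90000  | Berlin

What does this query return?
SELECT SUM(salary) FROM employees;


SUM(salary) = 110000 + 80000 + 110000 + 90000 = 390000

390000


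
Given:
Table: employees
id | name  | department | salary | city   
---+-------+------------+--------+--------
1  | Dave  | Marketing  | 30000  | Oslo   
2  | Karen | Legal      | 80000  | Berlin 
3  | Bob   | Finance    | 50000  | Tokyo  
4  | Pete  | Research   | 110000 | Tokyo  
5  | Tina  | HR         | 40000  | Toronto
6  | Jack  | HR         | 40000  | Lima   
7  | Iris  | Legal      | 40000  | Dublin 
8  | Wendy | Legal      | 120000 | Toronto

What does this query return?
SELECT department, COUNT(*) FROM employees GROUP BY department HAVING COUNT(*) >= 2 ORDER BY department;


Groups with count >= 2:
  HR: 2 -> PASS
  Legal: 3 -> PASS
  Finance: 1 -> filtered out
  Marketing: 1 -> filtered out
  Research: 1 -> filtered out


2 groups:
HR, 2
Legal, 3


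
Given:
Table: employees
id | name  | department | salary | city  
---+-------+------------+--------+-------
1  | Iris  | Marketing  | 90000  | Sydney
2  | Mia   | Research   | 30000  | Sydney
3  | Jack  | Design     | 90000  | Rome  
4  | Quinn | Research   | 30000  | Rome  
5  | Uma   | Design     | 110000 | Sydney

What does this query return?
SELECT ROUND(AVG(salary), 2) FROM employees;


SUM(salary) = 350000
COUNT = 5
ROUND(AVG, 2) = ROUND(350000 / 5, 2) = 70000.0

70000.0


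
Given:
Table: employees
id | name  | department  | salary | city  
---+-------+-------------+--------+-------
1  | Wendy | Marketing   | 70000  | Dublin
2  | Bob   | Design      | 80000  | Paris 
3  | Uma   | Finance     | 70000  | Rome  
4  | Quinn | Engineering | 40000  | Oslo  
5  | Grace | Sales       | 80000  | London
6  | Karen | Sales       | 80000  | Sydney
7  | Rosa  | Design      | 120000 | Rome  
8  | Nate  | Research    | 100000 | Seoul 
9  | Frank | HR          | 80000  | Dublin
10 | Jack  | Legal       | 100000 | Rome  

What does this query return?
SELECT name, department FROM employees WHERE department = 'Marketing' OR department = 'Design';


Filtering: department = 'Marketing' OR 'Design'
Matching: 3 rows

3 rows:
Wendy, Marketing
Bob, Design
Rosa, Design


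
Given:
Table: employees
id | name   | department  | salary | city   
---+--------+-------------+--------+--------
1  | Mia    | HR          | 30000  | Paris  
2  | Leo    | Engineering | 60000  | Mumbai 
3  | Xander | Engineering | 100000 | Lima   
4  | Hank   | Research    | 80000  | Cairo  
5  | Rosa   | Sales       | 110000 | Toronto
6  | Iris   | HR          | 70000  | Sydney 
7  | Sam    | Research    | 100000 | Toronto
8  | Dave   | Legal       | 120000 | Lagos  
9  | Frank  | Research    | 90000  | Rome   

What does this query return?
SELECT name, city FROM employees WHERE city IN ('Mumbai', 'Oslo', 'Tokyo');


Filtering: city IN ('Mumbai', 'Oslo', 'Tokyo')
Matching: 1 rows

1 rows:
Leo, Mumbai


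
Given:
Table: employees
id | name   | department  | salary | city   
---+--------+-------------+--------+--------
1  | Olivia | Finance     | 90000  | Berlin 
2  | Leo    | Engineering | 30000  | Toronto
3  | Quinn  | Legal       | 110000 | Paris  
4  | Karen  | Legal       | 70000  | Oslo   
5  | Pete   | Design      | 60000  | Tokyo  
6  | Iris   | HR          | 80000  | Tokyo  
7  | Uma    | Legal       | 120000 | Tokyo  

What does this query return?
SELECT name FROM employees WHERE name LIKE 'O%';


LIKE 'O%' matches names starting with 'O'
Matching: 1

1 rows:
Olivia


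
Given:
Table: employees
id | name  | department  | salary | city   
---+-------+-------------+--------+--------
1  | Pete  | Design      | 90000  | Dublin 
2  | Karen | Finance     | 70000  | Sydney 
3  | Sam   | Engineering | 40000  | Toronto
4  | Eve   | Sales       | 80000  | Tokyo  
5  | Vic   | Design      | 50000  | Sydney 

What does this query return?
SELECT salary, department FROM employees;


Projecting columns: salary, department

5 rows:
90000, Design
70000, Finance
40000, Engineering
80000, Sales
50000, Design


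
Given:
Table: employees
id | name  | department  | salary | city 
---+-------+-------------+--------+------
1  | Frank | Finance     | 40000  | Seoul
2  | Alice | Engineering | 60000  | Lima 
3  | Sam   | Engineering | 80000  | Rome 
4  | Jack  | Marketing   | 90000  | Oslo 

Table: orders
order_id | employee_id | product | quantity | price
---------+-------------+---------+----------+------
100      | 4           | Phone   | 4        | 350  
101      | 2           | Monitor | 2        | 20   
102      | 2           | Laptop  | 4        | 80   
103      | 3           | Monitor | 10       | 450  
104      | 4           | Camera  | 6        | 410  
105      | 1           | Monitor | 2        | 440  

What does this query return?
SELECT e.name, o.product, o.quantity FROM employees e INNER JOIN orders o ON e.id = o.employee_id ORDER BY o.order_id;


Joining employees.id = orders.employee_id:
  employee Jack (id=4) -> order Phone
  employee Alice (id=2) -> order Monitor
  employee Alice (id=2) -> order Laptop
  employee Sam (id=3) -> order Monitor
  employee Jack (id=4) -> order Camera
  employee Frank (id=1) -> order Monitor


6 rows:
Jack, Phone, 4
Alice, Monitor, 2
Alice, Laptop, 4
Sam, Monitor, 10
Jack, Camera, 6
Frank, Monitor, 2


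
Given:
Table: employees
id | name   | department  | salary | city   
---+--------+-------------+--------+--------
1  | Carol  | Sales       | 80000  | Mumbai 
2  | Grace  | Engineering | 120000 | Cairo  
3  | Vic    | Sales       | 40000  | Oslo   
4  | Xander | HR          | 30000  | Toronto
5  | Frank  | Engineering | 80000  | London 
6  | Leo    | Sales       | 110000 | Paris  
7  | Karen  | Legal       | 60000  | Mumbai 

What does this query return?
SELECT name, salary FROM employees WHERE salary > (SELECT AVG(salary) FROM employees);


Subquery: AVG(salary) = 74285.71
Filtering: salary > 74285.71
  Carol (80000) -> MATCH
  Grace (120000) -> MATCH
  Frank (80000) -> MATCH
  Leo (110000) -> MATCH


4 rows:
Carol, 80000
Grace, 120000
Frank, 80000
Leo, 110000


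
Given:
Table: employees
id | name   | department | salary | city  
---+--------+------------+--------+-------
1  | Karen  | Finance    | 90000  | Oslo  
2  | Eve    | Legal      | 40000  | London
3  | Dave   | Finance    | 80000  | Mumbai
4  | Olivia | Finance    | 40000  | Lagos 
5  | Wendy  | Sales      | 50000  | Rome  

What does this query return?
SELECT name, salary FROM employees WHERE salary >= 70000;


Filtering: salary >= 70000
Matching: 2 rows

2 rows:
Karen, 90000
Dave, 80000


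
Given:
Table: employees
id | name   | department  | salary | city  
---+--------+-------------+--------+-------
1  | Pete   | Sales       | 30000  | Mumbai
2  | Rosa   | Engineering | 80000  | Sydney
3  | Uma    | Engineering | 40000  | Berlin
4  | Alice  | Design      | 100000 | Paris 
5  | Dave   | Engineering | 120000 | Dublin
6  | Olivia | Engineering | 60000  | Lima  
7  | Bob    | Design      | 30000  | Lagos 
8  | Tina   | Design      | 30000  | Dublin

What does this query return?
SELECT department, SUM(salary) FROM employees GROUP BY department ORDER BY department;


Summing salary within each department:
  Design: 100000 + 30000 + 30000 = 160000
  Engineering: 80000 + 40000 + 120000 + 60000 = 300000
  Sales: 30000 = 30000


3 groups:
Design, 160000
Engineering, 300000
Sales, 30000


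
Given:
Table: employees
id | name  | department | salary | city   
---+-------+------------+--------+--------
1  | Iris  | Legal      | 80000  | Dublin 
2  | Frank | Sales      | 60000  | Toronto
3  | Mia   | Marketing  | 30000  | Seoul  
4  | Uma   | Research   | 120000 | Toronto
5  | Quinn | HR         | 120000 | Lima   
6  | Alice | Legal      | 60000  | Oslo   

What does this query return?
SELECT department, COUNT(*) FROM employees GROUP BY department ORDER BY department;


Assigning each row to its department group:
  Iris -> Legal
  Frank -> Sales
  Mia -> Marketing
  Uma -> Research
  Quinn -> HR
  Alice -> Legal


5 groups:
HR, 1
Legal, 2
Marketing, 1
Research, 1
Sales, 1


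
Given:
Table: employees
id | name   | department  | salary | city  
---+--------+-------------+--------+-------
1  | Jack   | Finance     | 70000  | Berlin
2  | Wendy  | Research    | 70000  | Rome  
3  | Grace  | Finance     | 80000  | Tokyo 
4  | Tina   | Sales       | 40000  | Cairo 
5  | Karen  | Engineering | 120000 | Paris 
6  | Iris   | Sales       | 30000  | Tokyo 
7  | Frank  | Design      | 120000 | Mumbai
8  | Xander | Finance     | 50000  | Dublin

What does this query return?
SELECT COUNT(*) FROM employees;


COUNT(*) counts all rows

8


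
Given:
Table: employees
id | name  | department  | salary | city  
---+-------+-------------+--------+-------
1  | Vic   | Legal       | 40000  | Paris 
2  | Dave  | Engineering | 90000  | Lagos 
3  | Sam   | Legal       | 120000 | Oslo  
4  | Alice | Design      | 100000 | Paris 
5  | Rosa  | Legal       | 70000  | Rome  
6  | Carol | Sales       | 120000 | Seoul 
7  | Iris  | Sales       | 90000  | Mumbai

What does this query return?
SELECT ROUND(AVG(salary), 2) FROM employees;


SUM(salary) = 630000
COUNT = 7
ROUND(AVG, 2) = ROUND(630000 / 7, 2) = 90000.0

90000.0


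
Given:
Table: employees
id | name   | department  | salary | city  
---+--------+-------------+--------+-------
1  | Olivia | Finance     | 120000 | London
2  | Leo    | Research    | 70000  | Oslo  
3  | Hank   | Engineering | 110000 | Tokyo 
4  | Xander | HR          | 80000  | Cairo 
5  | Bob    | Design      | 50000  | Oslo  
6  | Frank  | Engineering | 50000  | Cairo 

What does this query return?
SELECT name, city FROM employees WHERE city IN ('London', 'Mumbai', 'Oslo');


Filtering: city IN ('London', 'Mumbai', 'Oslo')
Matching: 3 rows

3 rows:
Olivia, London
Leo, Oslo
Bob, Oslo


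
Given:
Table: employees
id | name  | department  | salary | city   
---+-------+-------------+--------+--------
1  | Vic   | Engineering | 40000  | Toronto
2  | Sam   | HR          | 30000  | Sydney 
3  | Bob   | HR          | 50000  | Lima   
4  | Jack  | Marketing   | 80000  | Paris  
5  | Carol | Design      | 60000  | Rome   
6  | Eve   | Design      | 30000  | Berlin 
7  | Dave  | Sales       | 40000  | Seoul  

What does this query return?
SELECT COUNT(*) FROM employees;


COUNT(*) counts all rows

7


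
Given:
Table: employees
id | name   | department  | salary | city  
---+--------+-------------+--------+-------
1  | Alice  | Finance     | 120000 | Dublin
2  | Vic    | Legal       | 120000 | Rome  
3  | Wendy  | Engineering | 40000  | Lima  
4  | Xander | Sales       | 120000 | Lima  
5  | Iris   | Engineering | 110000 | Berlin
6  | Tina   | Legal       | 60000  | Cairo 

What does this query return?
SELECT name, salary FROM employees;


Projecting columns: name, salary

6 rows:
Alice, 120000
Vic, 120000
Wendy, 40000
Xander, 120000
Iris, 110000
Tina, 60000


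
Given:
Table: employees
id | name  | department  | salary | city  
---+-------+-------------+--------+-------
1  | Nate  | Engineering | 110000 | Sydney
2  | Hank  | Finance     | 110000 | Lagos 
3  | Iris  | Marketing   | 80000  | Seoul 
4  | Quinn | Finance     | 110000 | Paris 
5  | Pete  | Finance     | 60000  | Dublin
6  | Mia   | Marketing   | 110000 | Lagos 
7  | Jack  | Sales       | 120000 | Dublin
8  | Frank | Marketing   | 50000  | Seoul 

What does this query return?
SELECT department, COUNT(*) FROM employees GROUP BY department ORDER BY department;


Assigning each row to its department group:
  Nate -> Engineering
  Hank -> Finance
  Iris -> Marketing
  Quinn -> Finance
  Pete -> Finance
  Mia -> Marketing
  Jack -> Sales
  Frank -> Marketing


4 groups:
Engineering, 1
Finance, 3
Marketing, 3
Sales, 1


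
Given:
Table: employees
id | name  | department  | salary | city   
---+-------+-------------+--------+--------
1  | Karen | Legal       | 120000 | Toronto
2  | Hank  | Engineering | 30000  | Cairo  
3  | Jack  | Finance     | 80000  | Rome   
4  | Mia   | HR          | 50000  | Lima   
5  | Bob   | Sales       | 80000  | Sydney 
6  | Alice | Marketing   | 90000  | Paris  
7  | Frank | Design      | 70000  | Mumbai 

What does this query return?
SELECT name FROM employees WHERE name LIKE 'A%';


LIKE 'A%' matches names starting with 'A'
Matching: 1

1 rows:
Alice


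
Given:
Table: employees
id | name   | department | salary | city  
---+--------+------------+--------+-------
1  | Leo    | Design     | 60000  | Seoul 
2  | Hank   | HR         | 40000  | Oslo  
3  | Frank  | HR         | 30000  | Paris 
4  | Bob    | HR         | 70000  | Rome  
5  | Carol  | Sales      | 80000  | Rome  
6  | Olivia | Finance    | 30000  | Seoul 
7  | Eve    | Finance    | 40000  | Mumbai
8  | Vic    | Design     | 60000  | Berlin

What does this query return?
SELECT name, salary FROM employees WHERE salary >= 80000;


Filtering: salary >= 80000
Matching: 1 rows

1 rows:
Carol, 80000


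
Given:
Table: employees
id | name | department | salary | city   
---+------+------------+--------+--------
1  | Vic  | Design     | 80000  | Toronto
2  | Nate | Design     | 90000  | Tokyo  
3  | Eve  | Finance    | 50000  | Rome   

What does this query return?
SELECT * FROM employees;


SELECT * returns all 3 rows with all columns

3 rows:
1, Vic, Design, 80000, Toronto
2, Nate, Design, 90000, Tokyo
3, Eve, Finance, 50000, Rome


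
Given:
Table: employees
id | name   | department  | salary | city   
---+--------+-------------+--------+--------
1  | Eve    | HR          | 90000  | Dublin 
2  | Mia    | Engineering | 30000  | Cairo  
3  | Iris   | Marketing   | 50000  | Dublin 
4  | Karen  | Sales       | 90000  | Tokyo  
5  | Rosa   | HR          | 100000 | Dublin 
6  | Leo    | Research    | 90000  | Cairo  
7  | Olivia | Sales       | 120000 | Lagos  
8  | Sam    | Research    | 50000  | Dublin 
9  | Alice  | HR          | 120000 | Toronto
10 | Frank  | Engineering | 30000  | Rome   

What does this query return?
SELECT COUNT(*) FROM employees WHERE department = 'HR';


Counting rows where department = 'HR'
  Eve -> MATCH
  Rosa -> MATCH
  Alice -> MATCH


3


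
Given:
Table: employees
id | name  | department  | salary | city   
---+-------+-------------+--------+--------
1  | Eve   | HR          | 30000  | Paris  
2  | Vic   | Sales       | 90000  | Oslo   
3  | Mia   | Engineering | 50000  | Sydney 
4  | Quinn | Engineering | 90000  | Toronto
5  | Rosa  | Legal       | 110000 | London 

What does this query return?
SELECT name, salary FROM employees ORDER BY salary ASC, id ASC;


Sorting by salary ASC, then id ASC for ties

5 rows:
Eve, 30000
Mia, 50000
Vic, 90000
Quinn, 90000
Rosa, 110000


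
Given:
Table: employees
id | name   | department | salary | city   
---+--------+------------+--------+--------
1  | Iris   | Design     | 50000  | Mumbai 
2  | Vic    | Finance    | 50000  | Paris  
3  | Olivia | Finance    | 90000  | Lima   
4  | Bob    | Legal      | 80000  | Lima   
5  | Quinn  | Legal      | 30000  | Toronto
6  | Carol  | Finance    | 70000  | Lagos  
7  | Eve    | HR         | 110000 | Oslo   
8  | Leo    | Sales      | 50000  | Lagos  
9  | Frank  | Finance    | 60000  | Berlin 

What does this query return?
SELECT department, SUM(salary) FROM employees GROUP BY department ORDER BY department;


Summing salary within each department:
  Design: 50000 = 50000
  Finance: 50000 + 90000 + 70000 + 60000 = 270000
  HR: 110000 = 110000
  Legal: 80000 + 30000 = 110000
  Sales: 50000 = 50000


5 groups:
Design, 50000
Finance, 270000
HR, 110000
Legal, 110000
Sales, 50000


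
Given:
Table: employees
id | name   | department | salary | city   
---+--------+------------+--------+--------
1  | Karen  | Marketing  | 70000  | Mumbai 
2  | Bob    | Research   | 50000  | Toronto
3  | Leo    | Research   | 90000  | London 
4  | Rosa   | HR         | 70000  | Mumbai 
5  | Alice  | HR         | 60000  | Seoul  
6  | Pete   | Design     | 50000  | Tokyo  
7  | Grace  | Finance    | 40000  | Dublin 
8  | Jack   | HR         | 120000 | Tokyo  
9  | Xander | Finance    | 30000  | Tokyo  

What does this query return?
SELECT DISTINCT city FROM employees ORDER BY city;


All 'city' values (row order): Mumbai, Toronto, London, Mumbai, Seoul, Tokyo, Dublin, Tokyo, Tokyo
Removing duplicates leaves 6 unique value(s).

6 values:
Dublin
London
Mumbai
Seoul
Tokyo
Toronto


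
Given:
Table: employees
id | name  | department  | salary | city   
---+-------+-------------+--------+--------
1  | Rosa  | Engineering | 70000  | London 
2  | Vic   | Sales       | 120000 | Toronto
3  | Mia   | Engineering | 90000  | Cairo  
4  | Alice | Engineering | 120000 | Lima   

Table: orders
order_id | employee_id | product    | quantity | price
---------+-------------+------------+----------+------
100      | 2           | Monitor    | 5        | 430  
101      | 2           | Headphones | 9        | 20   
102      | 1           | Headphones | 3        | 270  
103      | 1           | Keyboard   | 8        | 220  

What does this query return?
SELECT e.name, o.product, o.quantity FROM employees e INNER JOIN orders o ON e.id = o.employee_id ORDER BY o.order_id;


Joining employees.id = orders.employee_id:
  employee Vic (id=2) -> order Monitor
  employee Vic (id=2) -> order Headphones
  employee Rosa (id=1) -> order Headphones
  employee Rosa (id=1) -> order Keyboard


4 rows:
Vic, Monitor, 5
Vic, Headphones, 9
Rosa, Headphones, 3
Rosa, Keyboard, 8


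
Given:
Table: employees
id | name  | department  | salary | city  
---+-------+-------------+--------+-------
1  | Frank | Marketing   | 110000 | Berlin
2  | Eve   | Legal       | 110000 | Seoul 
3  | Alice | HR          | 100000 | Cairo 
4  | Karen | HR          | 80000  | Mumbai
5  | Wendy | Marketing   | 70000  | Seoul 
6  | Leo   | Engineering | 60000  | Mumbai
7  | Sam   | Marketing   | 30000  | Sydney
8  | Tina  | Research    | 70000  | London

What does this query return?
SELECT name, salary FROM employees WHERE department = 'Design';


Filtering: department = 'Design'
Matching rows: 0

Empty result set (0 rows)
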